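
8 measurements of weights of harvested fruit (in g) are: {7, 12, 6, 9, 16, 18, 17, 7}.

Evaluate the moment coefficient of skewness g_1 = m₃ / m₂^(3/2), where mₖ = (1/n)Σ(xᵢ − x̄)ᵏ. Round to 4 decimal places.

x̄ = (7 + 12 + 6 + 9 + 16 + 18 + 17 + 7) / 8 = 11.5000
deviations (xᵢ − x̄): -4.5000, 0.5000, -5.5000, -2.5000, 4.5000, 6.5000, 5.5000, -4.5000
Σ(xᵢ − x̄)² = 170.0000 ⇒ m₂ = 170.0000/8 = 21.25000
Σ(xᵢ − x̄)³ = 168.0000 ⇒ m₃ = 168.0000/8 = 21.00000
m₂^(3/2) = 21.25000^(1.5) = 97.95766
g_1 = m₃ / m₂^(3/2) = 21.00000 / 97.95766 ≈ 0.2144

0.2144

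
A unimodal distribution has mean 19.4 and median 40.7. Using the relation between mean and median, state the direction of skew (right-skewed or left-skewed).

left-skewed

mean − median = 19.4 − 40.7 = -21.3
mean < median ⇒ the longer tail is on the left ⇒ left-skewed (negatively skewed).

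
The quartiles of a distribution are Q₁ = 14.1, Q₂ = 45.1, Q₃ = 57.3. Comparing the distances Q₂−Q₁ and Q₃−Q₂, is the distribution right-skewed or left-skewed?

Q₂ − Q₁ = 31.0;  Q₃ − Q₂ = 12.2
Q₂ − Q₁ > Q₃ − Q₂ ⇒ the lower half is more spread out ⇒ left-skewed.

left-skewed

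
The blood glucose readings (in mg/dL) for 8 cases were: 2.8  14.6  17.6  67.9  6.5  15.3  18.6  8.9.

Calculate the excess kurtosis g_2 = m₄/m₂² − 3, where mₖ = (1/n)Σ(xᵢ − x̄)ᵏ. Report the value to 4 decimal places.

2.3527

x̄ = 19.0250
Σ(xᵢ − x̄)² = 2947.0750 ⇒ m₂ = 368.38438
Σ(xᵢ − x̄)⁴ = 5811201.6077 ⇒ m₄ = 726400.20097
m₂² = 135707.04774
g_2 = m₄/m₂² − 3 = 5.35271 − 3 ≈ 2.3527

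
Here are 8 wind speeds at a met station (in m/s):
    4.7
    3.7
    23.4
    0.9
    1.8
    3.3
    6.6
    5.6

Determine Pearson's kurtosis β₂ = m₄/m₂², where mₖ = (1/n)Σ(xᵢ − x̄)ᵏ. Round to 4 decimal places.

x̄ = 6.2500
Σ(xᵢ − x̄)² = 360.7000 ⇒ m₂ = 45.08750
Σ(xᵢ − x̄)⁴ = 87843.4130 ⇒ m₄ = 10980.42663
m₂² = 2032.88266
β₂ = m₄/m₂² = 10980.42663 / 2032.88266 ≈ 5.4014

5.4014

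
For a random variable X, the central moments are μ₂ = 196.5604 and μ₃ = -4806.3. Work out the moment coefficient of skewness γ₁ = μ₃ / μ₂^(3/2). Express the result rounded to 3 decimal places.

-1.744

σ = √μ₂ = √196.5604 = 14.02000
σ³ = μ₂^(3/2) = 2755.77681
γ₁ = μ₃/σ³ = -4806.3 / 2755.77681 ≈ -1.744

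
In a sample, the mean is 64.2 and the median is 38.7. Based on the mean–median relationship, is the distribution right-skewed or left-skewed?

mean − median = 64.2 − 38.7 = 25.5
mean > median ⇒ the longer tail is on the right ⇒ right-skewed (positively skewed).

right-skewed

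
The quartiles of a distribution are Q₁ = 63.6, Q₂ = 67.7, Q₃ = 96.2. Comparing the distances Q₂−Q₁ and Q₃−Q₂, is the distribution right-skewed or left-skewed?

right-skewed

Q₂ − Q₁ = 4.1;  Q₃ − Q₂ = 28.5
Q₃ − Q₂ > Q₂ − Q₁ ⇒ the upper half is more spread out ⇒ right-skewed.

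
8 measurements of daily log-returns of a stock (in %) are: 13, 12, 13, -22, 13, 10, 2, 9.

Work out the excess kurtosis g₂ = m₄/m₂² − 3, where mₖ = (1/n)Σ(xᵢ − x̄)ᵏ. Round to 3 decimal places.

2.082

x̄ = 6.2500
Σ(xᵢ − x̄)² = 1007.5000 ⇒ m₂ = 125.93750
Σ(xᵢ − x̄)⁴ = 644805.9063 ⇒ m₄ = 80600.73828
m₂² = 15860.25391
g₂ = m₄/m₂² − 3 = 5.08193 − 3 ≈ 2.082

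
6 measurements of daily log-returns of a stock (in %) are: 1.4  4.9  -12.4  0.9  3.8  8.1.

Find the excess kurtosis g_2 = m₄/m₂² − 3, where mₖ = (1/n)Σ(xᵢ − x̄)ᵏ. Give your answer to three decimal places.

0.373

x̄ = 1.1167
Σ(xᵢ − x̄)² = 253.1083 ⇒ m₂ = 42.18472
Σ(xᵢ − x̄)⁴ = 36014.3385 ⇒ m₄ = 6002.38975
m₂² = 1779.55079
g_2 = m₄/m₂² − 3 = 3.37298 − 3 ≈ 0.373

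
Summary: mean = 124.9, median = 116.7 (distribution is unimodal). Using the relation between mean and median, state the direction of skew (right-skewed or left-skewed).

right-skewed

mean − median = 124.9 − 116.7 = 8.2
mean > median ⇒ the longer tail is on the right ⇒ right-skewed (positively skewed).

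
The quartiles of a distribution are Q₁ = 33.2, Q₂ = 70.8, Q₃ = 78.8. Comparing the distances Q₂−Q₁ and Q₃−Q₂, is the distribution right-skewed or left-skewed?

left-skewed

Q₂ − Q₁ = 37.6;  Q₃ − Q₂ = 8.0
Q₂ − Q₁ > Q₃ − Q₂ ⇒ the lower half is more spread out ⇒ left-skewed.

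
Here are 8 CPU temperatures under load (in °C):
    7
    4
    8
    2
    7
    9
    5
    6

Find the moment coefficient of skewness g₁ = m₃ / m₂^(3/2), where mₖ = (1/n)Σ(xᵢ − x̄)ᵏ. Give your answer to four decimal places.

x̄ = (7 + 4 + 8 + 2 + 7 + 9 + 5 + 6) / 8 = 6.0000
deviations (xᵢ − x̄): 1.0000, -2.0000, 2.0000, -4.0000, 1.0000, 3.0000, -1.0000, 0.0000
Σ(xᵢ − x̄)² = 36.0000 ⇒ m₂ = 36.0000/8 = 4.50000
Σ(xᵢ − x̄)³ = -36.0000 ⇒ m₃ = -36.0000/8 = -4.50000
m₂^(3/2) = 4.50000^(1.5) = 9.54594
g₁ = m₃ / m₂^(3/2) = -4.50000 / 9.54594 ≈ -0.4714

-0.4714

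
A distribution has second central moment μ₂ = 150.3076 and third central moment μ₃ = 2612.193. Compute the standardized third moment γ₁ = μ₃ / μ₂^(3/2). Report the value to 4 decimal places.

1.4175

σ = √μ₂ = √150.3076 = 12.26000
σ³ = μ₂^(3/2) = 1842.77118
γ₁ = μ₃/σ³ = 2612.193 / 1842.77118 ≈ 1.4175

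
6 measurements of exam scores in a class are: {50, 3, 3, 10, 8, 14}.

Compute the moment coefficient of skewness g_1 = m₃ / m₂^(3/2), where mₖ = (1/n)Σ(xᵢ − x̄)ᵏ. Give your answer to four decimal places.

1.5701

x̄ = (50 + 3 + 3 + 10 + 8 + 14) / 6 = 14.6667
deviations (xᵢ − x̄): 35.3333, -11.6667, -11.6667, -4.6667, -6.6667, -0.6667
Σ(xᵢ − x̄)² = 1587.3333 ⇒ m₂ = 1587.3333/6 = 264.55556
Σ(xᵢ − x̄)³ = 40537.5556 ⇒ m₃ = 40537.5556/6 = 6756.25926
m₂^(3/2) = 264.55556^(1.5) = 4303.03946
g_1 = m₃ / m₂^(3/2) = 6756.25926 / 4303.03946 ≈ 1.5701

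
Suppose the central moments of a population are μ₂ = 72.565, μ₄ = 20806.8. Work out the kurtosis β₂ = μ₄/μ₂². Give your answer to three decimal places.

μ₂² = 72.565² = 5265.67923
μ₄/μ₂² = 20806.8 / 5265.67923 = 3.95140
β₂ ≈ 3.951

3.951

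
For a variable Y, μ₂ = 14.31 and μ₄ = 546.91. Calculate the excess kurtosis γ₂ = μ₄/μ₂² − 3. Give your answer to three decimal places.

-0.329

μ₂² = 14.31² = 204.77610
μ₄/μ₂² = 546.91 / 204.77610 = 2.67077
γ₂ = 2.67077 − 3 ≈ -0.329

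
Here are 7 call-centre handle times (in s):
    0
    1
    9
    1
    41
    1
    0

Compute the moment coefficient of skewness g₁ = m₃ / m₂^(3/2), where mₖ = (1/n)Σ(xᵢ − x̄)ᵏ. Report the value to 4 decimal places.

1.8724

x̄ = (0 + 1 + 9 + 1 + 41 + 1 + 0) / 7 = 7.5714
deviations (xᵢ − x̄): -7.5714, -6.5714, 1.4286, -6.5714, 33.4286, -6.5714, -7.5714
Σ(xᵢ − x̄)² = 1363.7143 ⇒ m₂ = 1363.7143/7 = 194.81633
Σ(xᵢ − x̄)³ = 35638.8980 ⇒ m₃ = 35638.8980/7 = 5091.27114
m₂^(3/2) = 194.81633^(1.5) = 2719.18042
g₁ = m₃ / m₂^(3/2) = 5091.27114 / 2719.18042 ≈ 1.8724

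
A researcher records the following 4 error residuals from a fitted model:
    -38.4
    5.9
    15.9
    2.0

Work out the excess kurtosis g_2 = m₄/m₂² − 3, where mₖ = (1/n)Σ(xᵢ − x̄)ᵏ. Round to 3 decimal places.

-0.800

x̄ = -3.6500
Σ(xᵢ − x̄)² = 1712.8900 ⇒ m₂ = 428.22250
Σ(xᵢ − x̄)⁴ = 1613622.8844 ⇒ m₄ = 403405.72111
m₂² = 183374.50951
g_2 = m₄/m₂² − 3 = 2.19990 − 3 ≈ -0.800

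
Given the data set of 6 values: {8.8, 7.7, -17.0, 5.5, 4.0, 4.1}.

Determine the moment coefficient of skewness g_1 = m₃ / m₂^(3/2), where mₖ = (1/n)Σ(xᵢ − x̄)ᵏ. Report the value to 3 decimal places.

x̄ = (8.8 + 7.7 - 17.0 + 5.5 + 4.0 + 4.1) / 6 = 2.1833
deviations (xᵢ − x̄): 6.6167, 5.5167, -19.1833, 3.3167, 1.8167, 1.9167
Σ(xᵢ − x̄)² = 460.1883 ⇒ m₂ = 460.1883/6 = 76.69806
Σ(xᵢ − x̄)³ = -6552.3796 ⇒ m₃ = -6552.3796/6 = -1092.06326
m₂^(3/2) = 76.69806^(1.5) = 671.70183
g_1 = m₃ / m₂^(3/2) = -1092.06326 / 671.70183 ≈ -1.626

-1.626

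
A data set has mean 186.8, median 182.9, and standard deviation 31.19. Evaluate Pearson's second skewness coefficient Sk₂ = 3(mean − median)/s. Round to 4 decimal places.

Sk₂ = 3(186.8 − 182.9) / 31.19 = 3 × 3.9000 / 31.19
    = 11.7000 / 31.19 ≈ 0.3751

0.3751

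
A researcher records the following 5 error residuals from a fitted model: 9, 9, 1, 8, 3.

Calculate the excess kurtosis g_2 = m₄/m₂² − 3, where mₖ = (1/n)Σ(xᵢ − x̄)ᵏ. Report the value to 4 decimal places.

-1.5906

x̄ = 6.0000
Σ(xᵢ − x̄)² = 56.0000 ⇒ m₂ = 11.20000
Σ(xᵢ − x̄)⁴ = 884.0000 ⇒ m₄ = 176.80000
m₂² = 125.44000
g_2 = m₄/m₂² − 3 = 1.40944 − 3 ≈ -1.5906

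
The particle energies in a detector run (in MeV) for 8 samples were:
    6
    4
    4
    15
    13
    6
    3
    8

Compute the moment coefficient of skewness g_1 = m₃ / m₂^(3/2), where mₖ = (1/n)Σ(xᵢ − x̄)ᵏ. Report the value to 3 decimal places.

0.814

x̄ = (6 + 4 + 4 + 15 + 13 + 6 + 3 + 8) / 8 = 7.3750
deviations (xᵢ − x̄): -1.3750, -3.3750, -3.3750, 7.6250, 5.6250, -1.3750, -4.3750, 0.6250
Σ(xᵢ − x̄)² = 135.8750 ⇒ m₂ = 135.8750/8 = 16.98438
Σ(xᵢ − x̄)³ = 455.7188 ⇒ m₃ = 455.7188/8 = 56.96484
m₂^(3/2) = 16.98438^(1.5) = 69.99618
g_1 = m₃ / m₂^(3/2) = 56.96484 / 69.99618 ≈ 0.814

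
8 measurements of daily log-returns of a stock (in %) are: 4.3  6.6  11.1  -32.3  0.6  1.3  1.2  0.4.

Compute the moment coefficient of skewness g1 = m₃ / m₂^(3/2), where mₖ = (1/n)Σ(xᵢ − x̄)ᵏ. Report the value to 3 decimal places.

x̄ = (4.3 + 6.6 + 11.1 - 32.3 + 0.6 + 1.3 + 1.2 + 0.4) / 8 = -0.8500
deviations (xᵢ − x̄): 5.1500, 7.4500, 11.9500, -31.4500, 1.4500, 2.1500, 2.0500, 1.2500
Σ(xᵢ − x̄)² = 1226.4200 ⇒ m₂ = 1226.4200/8 = 153.30250
Σ(xᵢ − x̄)³ = -28827.1440 ⇒ m₃ = -28827.1440/8 = -3603.39300
m₂^(3/2) = 153.30250^(1.5) = 1898.12083
g1 = m₃ / m₂^(3/2) = -3603.39300 / 1898.12083 ≈ -1.898

-1.898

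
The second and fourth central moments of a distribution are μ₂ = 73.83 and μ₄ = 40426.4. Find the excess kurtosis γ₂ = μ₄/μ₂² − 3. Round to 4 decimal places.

4.4165

μ₂² = 73.83² = 5450.86890
μ₄/μ₂² = 40426.4 / 5450.86890 = 7.41651
γ₂ = 7.41651 − 3 ≈ 4.4165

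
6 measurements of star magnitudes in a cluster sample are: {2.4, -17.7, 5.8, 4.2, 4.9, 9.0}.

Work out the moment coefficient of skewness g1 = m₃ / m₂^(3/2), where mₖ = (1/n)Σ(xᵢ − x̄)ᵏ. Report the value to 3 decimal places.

-1.579

x̄ = (2.4 - 17.7 + 5.8 + 4.2 + 4.9 + 9.0) / 6 = 1.4333
deviations (xᵢ − x̄): 0.9667, -19.1333, 4.3667, 2.7667, 3.4667, 7.5667
Σ(xᵢ − x̄)² = 463.0133 ⇒ m₂ = 463.0133/6 = 77.16889
Σ(xᵢ − x̄)³ = -6424.1856 ⇒ m₃ = -6424.1856/6 = -1070.69759
m₂^(3/2) = 77.16889^(1.5) = 677.89647
g1 = m₃ / m₂^(3/2) = -1070.69759 / 677.89647 ≈ -1.579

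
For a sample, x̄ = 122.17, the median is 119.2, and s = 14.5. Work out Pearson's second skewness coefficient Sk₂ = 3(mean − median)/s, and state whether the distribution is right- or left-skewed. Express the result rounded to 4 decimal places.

Sk₂ = 3(122.17 − 119.2) / 14.5 = 3 × 2.9700 / 14.5
    = 8.9100 / 14.5 ≈ 0.6145
Sk₂ > 0 ⇒ mean > median ⇒ right-skewed (positive skew).

0.6145, right-skewed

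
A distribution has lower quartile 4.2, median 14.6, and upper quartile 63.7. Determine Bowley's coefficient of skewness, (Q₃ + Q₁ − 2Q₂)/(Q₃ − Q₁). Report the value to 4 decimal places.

numerator: Q₃ + Q₁ − 2Q₂ = 63.7 + 4.2 − 2×14.6 = 38.7000
denominator: Q₃ − Q₁ = 63.7 − 4.2 = 59.5000
Bowley skewness = 38.7000 / 59.5000 ≈ 0.6504

0.6504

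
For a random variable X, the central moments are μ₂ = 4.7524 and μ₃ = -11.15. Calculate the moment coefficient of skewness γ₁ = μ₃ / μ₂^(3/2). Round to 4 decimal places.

-1.0762

σ = √μ₂ = √4.7524 = 2.18000
σ³ = μ₂^(3/2) = 10.36023
γ₁ = μ₃/σ³ = -11.15 / 10.36023 ≈ -1.0762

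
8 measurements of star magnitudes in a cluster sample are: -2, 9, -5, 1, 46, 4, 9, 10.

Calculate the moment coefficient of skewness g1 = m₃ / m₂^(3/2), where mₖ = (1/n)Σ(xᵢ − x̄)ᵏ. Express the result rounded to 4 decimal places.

x̄ = (-2 + 9 - 5 + 1 + 46 + 4 + 9 + 10) / 8 = 9.0000
deviations (xᵢ − x̄): -11.0000, 0.0000, -14.0000, -8.0000, 37.0000, -5.0000, 0.0000, 1.0000
Σ(xᵢ − x̄)² = 1776.0000 ⇒ m₂ = 1776.0000/8 = 222.00000
Σ(xᵢ − x̄)³ = 45942.0000 ⇒ m₃ = 45942.0000/8 = 5742.75000
m₂^(3/2) = 222.00000^(1.5) = 3307.72550
g1 = m₃ / m₂^(3/2) = 5742.75000 / 3307.72550 ≈ 1.7362

1.7362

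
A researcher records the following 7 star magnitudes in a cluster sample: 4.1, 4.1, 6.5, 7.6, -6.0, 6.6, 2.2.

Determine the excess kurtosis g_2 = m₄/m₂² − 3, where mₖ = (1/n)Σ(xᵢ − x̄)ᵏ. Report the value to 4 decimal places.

x̄ = 3.5857
Σ(xᵢ − x̄)² = 128.0286 ⇒ m₂ = 18.28980
Σ(xᵢ − x̄)⁴ = 8861.2119 ⇒ m₄ = 1265.88741
m₂² = 334.51663
g_2 = m₄/m₂² − 3 = 3.78423 − 3 ≈ 0.7842

0.7842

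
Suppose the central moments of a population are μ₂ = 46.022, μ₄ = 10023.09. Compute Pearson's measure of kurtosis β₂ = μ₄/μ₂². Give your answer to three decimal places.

4.732

μ₂² = 46.022² = 2118.02448
μ₄/μ₂² = 10023.09 / 2118.02448 = 4.73228
β₂ ≈ 4.732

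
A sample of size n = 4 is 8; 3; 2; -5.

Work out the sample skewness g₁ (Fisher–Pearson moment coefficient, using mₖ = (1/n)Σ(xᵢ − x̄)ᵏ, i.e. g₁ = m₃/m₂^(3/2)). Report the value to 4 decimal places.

x̄ = (8 + 3 + 2 - 5) / 4 = 2.0000
deviations (xᵢ − x̄): 6.0000, 1.0000, 0.0000, -7.0000
Σ(xᵢ − x̄)² = 86.0000 ⇒ m₂ = 86.0000/4 = 21.50000
Σ(xᵢ − x̄)³ = -126.0000 ⇒ m₃ = -126.0000/4 = -31.50000
m₂^(3/2) = 21.50000^(1.5) = 99.69140
g₁ = m₃ / m₂^(3/2) = -31.50000 / 99.69140 ≈ -0.3160

-0.3160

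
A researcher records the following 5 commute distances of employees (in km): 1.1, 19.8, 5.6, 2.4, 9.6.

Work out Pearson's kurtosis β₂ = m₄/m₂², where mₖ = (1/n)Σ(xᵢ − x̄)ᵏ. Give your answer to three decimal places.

x̄ = 7.7000
Σ(xᵢ − x̄)² = 226.0800 ⇒ m₂ = 45.21600
Σ(xᵢ − x̄)⁴ = 24154.8900 ⇒ m₄ = 4830.97800
m₂² = 2044.48666
β₂ = m₄/m₂² = 4830.97800 / 2044.48666 ≈ 2.363

2.363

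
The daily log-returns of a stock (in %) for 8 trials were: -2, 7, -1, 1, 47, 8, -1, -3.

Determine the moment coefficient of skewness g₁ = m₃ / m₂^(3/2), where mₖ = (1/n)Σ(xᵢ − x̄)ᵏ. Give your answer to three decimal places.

2.011

x̄ = (-2 + 7 - 1 + 1 + 47 + 8 - 1 - 3) / 8 = 7.0000
deviations (xᵢ − x̄): -9.0000, 0.0000, -8.0000, -6.0000, 40.0000, 1.0000, -8.0000, -10.0000
Σ(xᵢ − x̄)² = 1946.0000 ⇒ m₂ = 1946.0000/8 = 243.25000
Σ(xᵢ − x̄)³ = 61032.0000 ⇒ m₃ = 61032.0000/8 = 7629.00000
m₂^(3/2) = 243.25000^(1.5) = 3793.84229
g₁ = m₃ / m₂^(3/2) = 7629.00000 / 3793.84229 ≈ 2.011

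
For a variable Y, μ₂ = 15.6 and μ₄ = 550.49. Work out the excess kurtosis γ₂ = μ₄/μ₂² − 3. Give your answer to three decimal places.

-0.738

μ₂² = 15.6² = 243.36000
μ₄/μ₂² = 550.49 / 243.36000 = 2.26204
γ₂ = 2.26204 − 3 ≈ -0.738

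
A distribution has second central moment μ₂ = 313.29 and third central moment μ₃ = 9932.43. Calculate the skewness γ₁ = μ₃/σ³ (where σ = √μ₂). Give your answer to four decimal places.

σ = √μ₂ = √313.29 = 17.70000
σ³ = μ₂^(3/2) = 5545.23300
γ₁ = μ₃/σ³ = 9932.43 / 5545.23300 ≈ 1.7912

1.7912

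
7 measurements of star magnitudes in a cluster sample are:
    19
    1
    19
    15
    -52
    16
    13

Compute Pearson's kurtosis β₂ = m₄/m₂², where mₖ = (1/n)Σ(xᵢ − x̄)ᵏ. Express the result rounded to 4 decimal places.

4.6295

x̄ = 4.4286
Σ(xᵢ − x̄)² = 3939.7143 ⇒ m₂ = 562.81633
Σ(xᵢ − x̄)⁴ = 10265144.5773 ⇒ m₄ = 1466449.22532
m₂² = 316762.21741
β₂ = m₄/m₂² = 1466449.22532 / 316762.21741 ≈ 4.6295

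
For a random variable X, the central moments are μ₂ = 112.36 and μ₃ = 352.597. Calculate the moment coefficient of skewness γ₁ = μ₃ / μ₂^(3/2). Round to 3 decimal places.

σ = √μ₂ = √112.36 = 10.60000
σ³ = μ₂^(3/2) = 1191.01600
γ₁ = μ₃/σ³ = 352.597 / 1191.01600 ≈ 0.296

0.296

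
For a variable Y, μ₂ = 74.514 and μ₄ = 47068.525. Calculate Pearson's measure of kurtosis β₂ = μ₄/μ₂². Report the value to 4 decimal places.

8.4772

μ₂² = 74.514² = 5552.33620
μ₄/μ₂² = 47068.525 / 5552.33620 = 8.47725
β₂ ≈ 8.4772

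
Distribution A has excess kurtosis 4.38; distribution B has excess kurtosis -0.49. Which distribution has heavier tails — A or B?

Higher excess kurtosis ⇒ heavier tails relative to the normal distribution.
4.38 vs -0.49: the larger is 4.38, so A has heavier tails. (A is leptokurtic — heavier-than-normal tails; the other is platykurtic.)

A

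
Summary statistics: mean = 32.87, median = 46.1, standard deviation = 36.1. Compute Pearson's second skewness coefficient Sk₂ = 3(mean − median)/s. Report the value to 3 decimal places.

Sk₂ = 3(32.87 − 46.1) / 36.1 = 3 × -13.2300 / 36.1
    = -39.6900 / 36.1 ≈ -1.099

-1.099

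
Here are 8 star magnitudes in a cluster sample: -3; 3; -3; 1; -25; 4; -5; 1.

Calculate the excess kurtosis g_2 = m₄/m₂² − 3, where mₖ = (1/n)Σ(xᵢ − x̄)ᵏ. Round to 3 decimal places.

1.915

x̄ = -3.3750
Σ(xᵢ − x̄)² = 603.8750 ⇒ m₂ = 75.48438
Σ(xᵢ − x̄)⁴ = 224037.4941 ⇒ m₄ = 28004.68677
m₂² = 5697.89087
g_2 = m₄/m₂² − 3 = 4.91492 − 3 ≈ 1.915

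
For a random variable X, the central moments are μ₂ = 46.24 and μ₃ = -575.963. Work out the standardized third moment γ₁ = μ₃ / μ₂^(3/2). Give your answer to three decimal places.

σ = √μ₂ = √46.24 = 6.80000
σ³ = μ₂^(3/2) = 314.43200
γ₁ = μ₃/σ³ = -575.963 / 314.43200 ≈ -1.832

-1.832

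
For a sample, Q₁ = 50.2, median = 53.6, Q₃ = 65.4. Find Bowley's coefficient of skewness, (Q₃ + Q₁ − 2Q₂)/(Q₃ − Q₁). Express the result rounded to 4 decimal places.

numerator: Q₃ + Q₁ − 2Q₂ = 65.4 + 50.2 − 2×53.6 = 8.4000
denominator: Q₃ − Q₁ = 65.4 − 50.2 = 15.2000
Bowley skewness = 8.4000 / 15.2000 ≈ 0.5526

0.5526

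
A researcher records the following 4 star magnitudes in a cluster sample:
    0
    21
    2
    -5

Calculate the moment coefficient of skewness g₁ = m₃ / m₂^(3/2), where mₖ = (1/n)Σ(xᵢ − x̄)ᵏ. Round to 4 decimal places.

x̄ = (0 + 21 + 2 - 5) / 4 = 4.5000
deviations (xᵢ − x̄): -4.5000, 16.5000, -2.5000, -9.5000
Σ(xᵢ − x̄)² = 389.0000 ⇒ m₂ = 389.0000/4 = 97.25000
Σ(xᵢ − x̄)³ = 3528.0000 ⇒ m₃ = 3528.0000/4 = 882.00000
m₂^(3/2) = 97.25000^(1.5) = 959.03491
g₁ = m₃ / m₂^(3/2) = 882.00000 / 959.03491 ≈ 0.9197

0.9197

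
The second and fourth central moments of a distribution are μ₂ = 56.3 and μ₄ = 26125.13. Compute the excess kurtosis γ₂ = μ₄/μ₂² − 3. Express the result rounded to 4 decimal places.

μ₂² = 56.3² = 3169.69000
μ₄/μ₂² = 26125.13 / 3169.69000 = 8.24217
γ₂ = 8.24217 − 3 ≈ 5.2422

5.2422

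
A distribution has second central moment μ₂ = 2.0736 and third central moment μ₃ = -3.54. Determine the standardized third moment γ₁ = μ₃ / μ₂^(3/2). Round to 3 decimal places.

-1.186

σ = √μ₂ = √2.0736 = 1.44000
σ³ = μ₂^(3/2) = 2.98598
γ₁ = μ₃/σ³ = -3.54 / 2.98598 ≈ -1.186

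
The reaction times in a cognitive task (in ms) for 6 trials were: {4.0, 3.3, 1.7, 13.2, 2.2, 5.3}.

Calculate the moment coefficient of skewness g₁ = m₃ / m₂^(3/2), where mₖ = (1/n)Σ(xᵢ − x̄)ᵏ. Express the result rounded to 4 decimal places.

x̄ = (4.0 + 3.3 + 1.7 + 13.2 + 2.2 + 5.3) / 6 = 4.9500
deviations (xᵢ − x̄): -0.9500, -1.6500, -3.2500, 8.2500, -2.7500, 0.3500
Σ(xᵢ − x̄)² = 89.9350 ⇒ m₂ = 89.9350/6 = 14.98917
Σ(xᵢ − x̄)³ = 501.0840 ⇒ m₃ = 501.0840/6 = 83.51400
m₂^(3/2) = 14.98917^(1.5) = 58.03183
g₁ = m₃ / m₂^(3/2) = 83.51400 / 58.03183 ≈ 1.4391

1.4391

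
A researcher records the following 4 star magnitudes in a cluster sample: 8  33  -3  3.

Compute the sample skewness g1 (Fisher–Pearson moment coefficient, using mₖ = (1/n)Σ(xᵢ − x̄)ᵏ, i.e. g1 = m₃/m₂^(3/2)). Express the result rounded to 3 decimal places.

x̄ = (8 + 33 - 3 + 3) / 4 = 10.2500
deviations (xᵢ − x̄): -2.2500, 22.7500, -13.2500, -7.2500
Σ(xᵢ − x̄)² = 750.7500 ⇒ m₂ = 750.7500/4 = 187.68750
Σ(xᵢ − x̄)³ = 9055.8750 ⇒ m₃ = 9055.8750/4 = 2263.96875
m₂^(3/2) = 187.68750^(1.5) = 2571.30163
g1 = m₃ / m₂^(3/2) = 2263.96875 / 2571.30163 ≈ 0.880

0.880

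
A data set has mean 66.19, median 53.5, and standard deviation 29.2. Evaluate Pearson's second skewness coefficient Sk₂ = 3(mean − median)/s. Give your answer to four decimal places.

Sk₂ = 3(66.19 − 53.5) / 29.2 = 3 × 12.6900 / 29.2
    = 38.0700 / 29.2 ≈ 1.3038

1.3038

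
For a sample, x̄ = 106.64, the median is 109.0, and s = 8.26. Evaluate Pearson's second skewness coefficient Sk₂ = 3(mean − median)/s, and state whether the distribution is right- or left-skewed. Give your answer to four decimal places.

Sk₂ = 3(106.64 − 109.0) / 8.26 = 3 × -2.3600 / 8.26
    = -7.0800 / 8.26 ≈ -0.8571
Sk₂ < 0 ⇒ mean < median ⇒ left-skewed (negative skew).

-0.8571, left-skewed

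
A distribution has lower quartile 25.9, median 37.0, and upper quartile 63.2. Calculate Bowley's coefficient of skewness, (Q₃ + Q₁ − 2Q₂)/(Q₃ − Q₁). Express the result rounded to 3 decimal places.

numerator: Q₃ + Q₁ − 2Q₂ = 63.2 + 25.9 − 2×37.0 = 15.1000
denominator: Q₃ − Q₁ = 63.2 − 25.9 = 37.3000
Bowley skewness = 15.1000 / 37.3000 ≈ 0.405

0.405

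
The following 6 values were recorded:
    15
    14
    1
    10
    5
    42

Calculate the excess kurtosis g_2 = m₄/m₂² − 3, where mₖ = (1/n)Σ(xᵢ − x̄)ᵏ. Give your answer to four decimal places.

x̄ = 14.5000
Σ(xᵢ − x̄)² = 1049.5000 ⇒ m₂ = 174.91667
Σ(xᵢ − x̄)⁴ = 613684.3750 ⇒ m₄ = 102280.72917
m₂² = 30595.84028
g_2 = m₄/m₂² − 3 = 3.34296 − 3 ≈ 0.3430

0.3430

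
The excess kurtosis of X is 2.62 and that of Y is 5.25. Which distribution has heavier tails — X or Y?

Higher excess kurtosis ⇒ heavier tails relative to the normal distribution.
2.62 vs 5.25: the larger is 5.25, so Y has heavier tails.

Y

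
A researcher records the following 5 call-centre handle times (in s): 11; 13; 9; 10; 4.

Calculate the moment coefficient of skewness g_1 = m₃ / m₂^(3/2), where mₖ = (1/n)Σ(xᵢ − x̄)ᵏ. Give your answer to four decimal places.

-0.7841

x̄ = (11 + 13 + 9 + 10 + 4) / 5 = 9.4000
deviations (xᵢ − x̄): 1.6000, 3.6000, -0.4000, 0.6000, -5.4000
Σ(xᵢ − x̄)² = 45.2000 ⇒ m₂ = 45.2000/5 = 9.04000
Σ(xᵢ − x̄)³ = -106.5600 ⇒ m₃ = -106.5600/5 = -21.31200
m₂^(3/2) = 9.04000^(1.5) = 27.18020
g_1 = m₃ / m₂^(3/2) = -21.31200 / 27.18020 ≈ -0.7841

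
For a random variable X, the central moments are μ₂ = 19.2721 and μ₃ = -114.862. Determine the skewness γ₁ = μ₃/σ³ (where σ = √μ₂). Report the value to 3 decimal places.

σ = √μ₂ = √19.2721 = 4.39000
σ³ = μ₂^(3/2) = 84.60452
γ₁ = μ₃/σ³ = -114.862 / 84.60452 ≈ -1.358

-1.358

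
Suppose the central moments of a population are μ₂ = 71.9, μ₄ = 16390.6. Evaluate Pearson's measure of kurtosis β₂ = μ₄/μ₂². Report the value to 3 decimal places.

μ₂² = 71.9² = 5169.61000
μ₄/μ₂² = 16390.6 / 5169.61000 = 3.17057
β₂ ≈ 3.171

3.171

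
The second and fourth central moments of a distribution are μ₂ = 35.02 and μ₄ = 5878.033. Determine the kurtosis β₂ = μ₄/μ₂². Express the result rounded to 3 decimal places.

4.793

μ₂² = 35.02² = 1226.40040
μ₄/μ₂² = 5878.033 / 1226.40040 = 4.79292
β₂ ≈ 4.793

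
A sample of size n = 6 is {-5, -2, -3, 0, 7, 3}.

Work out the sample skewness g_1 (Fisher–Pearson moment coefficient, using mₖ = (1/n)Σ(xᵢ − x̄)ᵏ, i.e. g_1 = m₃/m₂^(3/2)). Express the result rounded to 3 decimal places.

x̄ = (-5 - 2 - 3 + 0 + 7 + 3) / 6 = 0.0000
deviations (xᵢ − x̄): -5.0000, -2.0000, -3.0000, 0.0000, 7.0000, 3.0000
Σ(xᵢ − x̄)² = 96.0000 ⇒ m₂ = 96.0000/6 = 16.00000
Σ(xᵢ − x̄)³ = 210.0000 ⇒ m₃ = 210.0000/6 = 35.00000
m₂^(3/2) = 16.00000^(1.5) = 64.00000
g_1 = m₃ / m₂^(3/2) = 35.00000 / 64.00000 ≈ 0.547

0.547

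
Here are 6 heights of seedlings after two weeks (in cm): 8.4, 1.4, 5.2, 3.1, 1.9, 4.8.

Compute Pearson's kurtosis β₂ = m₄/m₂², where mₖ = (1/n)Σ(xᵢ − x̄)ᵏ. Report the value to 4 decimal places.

2.2422

x̄ = 4.1333
Σ(xᵢ − x̄)² = 33.3133 ⇒ m₂ = 5.55222
Σ(xᵢ − x̄)⁴ = 414.7294 ⇒ m₄ = 69.12157
m₂² = 30.82717
β₂ = m₄/m₂² = 69.12157 / 30.82717 ≈ 2.2422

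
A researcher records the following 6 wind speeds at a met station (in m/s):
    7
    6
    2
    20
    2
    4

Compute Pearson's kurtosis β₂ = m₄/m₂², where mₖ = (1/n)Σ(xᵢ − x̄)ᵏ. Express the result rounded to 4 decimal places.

x̄ = 6.8333
Σ(xᵢ − x̄)² = 228.8333 ⇒ m₂ = 38.13889
Σ(xᵢ − x̄)⁴ = 31210.4861 ⇒ m₄ = 5201.74769
m₂² = 1454.57485
β₂ = m₄/m₂² = 5201.74769 / 1454.57485 ≈ 3.5761

3.5761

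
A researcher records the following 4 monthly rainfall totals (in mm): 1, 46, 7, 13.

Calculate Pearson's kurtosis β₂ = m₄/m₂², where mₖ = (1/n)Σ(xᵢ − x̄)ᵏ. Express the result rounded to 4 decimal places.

2.1832

x̄ = 16.7500
Σ(xᵢ − x̄)² = 1212.7500 ⇒ m₂ = 303.18750
Σ(xᵢ − x̄)⁴ = 802756.8281 ⇒ m₄ = 200689.20703
m₂² = 91922.66016
β₂ = m₄/m₂² = 200689.20703 / 91922.66016 ≈ 2.1832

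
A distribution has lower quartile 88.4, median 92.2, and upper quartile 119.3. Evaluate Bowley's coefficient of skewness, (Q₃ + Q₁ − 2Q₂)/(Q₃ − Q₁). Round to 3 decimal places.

numerator: Q₃ + Q₁ − 2Q₂ = 119.3 + 88.4 − 2×92.2 = 23.3000
denominator: Q₃ − Q₁ = 119.3 − 88.4 = 30.9000
Bowley skewness = 23.3000 / 30.9000 ≈ 0.754

0.754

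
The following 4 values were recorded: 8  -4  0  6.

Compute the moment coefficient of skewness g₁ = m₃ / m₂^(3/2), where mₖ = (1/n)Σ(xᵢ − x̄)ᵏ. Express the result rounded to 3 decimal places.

x̄ = (8 - 4 + 0 + 6) / 4 = 2.5000
deviations (xᵢ − x̄): 5.5000, -6.5000, -2.5000, 3.5000
Σ(xᵢ − x̄)² = 91.0000 ⇒ m₂ = 91.0000/4 = 22.75000
Σ(xᵢ − x̄)³ = -81.0000 ⇒ m₃ = -81.0000/4 = -20.25000
m₂^(3/2) = 22.75000^(1.5) = 108.51058
g₁ = m₃ / m₂^(3/2) = -20.25000 / 108.51058 ≈ -0.187

-0.187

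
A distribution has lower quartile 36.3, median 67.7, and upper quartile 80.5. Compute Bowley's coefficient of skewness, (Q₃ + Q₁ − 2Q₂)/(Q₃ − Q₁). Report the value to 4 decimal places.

-0.4208

numerator: Q₃ + Q₁ − 2Q₂ = 80.5 + 36.3 − 2×67.7 = -18.6000
denominator: Q₃ − Q₁ = 80.5 − 36.3 = 44.2000
Bowley skewness = -18.6000 / 44.2000 ≈ -0.4208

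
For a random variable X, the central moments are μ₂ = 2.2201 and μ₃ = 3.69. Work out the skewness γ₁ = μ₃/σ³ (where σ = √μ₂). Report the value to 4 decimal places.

1.1155

σ = √μ₂ = √2.2201 = 1.49000
σ³ = μ₂^(3/2) = 3.30795
γ₁ = μ₃/σ³ = 3.69 / 3.30795 ≈ 1.1155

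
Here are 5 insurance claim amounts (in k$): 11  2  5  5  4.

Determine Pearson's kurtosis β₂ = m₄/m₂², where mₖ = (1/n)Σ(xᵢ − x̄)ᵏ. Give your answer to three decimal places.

x̄ = 5.4000
Σ(xᵢ − x̄)² = 45.2000 ⇒ m₂ = 9.04000
Σ(xᵢ − x̄)⁴ = 1120.9760 ⇒ m₄ = 224.19520
m₂² = 81.72160
β₂ = m₄/m₂² = 224.19520 / 81.72160 ≈ 2.743

2.743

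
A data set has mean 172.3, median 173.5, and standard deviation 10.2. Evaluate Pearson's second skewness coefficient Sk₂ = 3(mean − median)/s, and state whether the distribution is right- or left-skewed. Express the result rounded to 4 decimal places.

Sk₂ = 3(172.3 − 173.5) / 10.2 = 3 × -1.2000 / 10.2
    = -3.6000 / 10.2 ≈ -0.3529
Sk₂ < 0 ⇒ mean < median ⇒ left-skewed (negative skew).

-0.3529, left-skewed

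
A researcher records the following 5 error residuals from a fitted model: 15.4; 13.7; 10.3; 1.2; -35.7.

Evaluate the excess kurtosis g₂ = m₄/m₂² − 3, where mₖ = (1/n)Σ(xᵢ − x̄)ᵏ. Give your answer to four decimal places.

-0.0945

x̄ = 0.9800
Σ(xᵢ − x̄)² = 1802.0680 ⇒ m₂ = 360.41360
Σ(xᵢ − x̄)⁴ = 1887122.7820 ⇒ m₄ = 377424.55640
m₂² = 129897.96306
g₂ = m₄/m₂² − 3 = 2.90555 − 3 ≈ -0.0945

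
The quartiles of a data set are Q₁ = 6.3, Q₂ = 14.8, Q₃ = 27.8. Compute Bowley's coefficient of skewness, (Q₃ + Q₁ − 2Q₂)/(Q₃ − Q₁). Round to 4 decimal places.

0.2093

numerator: Q₃ + Q₁ − 2Q₂ = 27.8 + 6.3 − 2×14.8 = 4.5000
denominator: Q₃ − Q₁ = 27.8 − 6.3 = 21.5000
Bowley skewness = 4.5000 / 21.5000 ≈ 0.2093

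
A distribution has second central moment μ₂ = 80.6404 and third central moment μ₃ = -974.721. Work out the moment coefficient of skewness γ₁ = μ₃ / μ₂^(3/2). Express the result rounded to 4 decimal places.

σ = √μ₂ = √80.6404 = 8.98000
σ³ = μ₂^(3/2) = 724.15079
γ₁ = μ₃/σ³ = -974.721 / 724.15079 ≈ -1.3460

-1.3460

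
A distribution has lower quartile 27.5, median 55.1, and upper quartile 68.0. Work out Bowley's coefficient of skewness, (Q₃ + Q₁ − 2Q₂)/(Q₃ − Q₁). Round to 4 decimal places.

numerator: Q₃ + Q₁ − 2Q₂ = 68.0 + 27.5 − 2×55.1 = -14.7000
denominator: Q₃ − Q₁ = 68.0 − 27.5 = 40.5000
Bowley skewness = -14.7000 / 40.5000 ≈ -0.3630

-0.3630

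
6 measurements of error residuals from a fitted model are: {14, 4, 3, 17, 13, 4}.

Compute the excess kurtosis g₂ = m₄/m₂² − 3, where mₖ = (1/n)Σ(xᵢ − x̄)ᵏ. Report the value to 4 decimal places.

x̄ = 9.1667
Σ(xᵢ − x̄)² = 190.8333 ⇒ m₂ = 31.80556
Σ(xᵢ − x̄)⁴ = 7398.1528 ⇒ m₄ = 1233.02546
m₂² = 1011.59336
g₂ = m₄/m₂² − 3 = 1.21889 − 3 ≈ -1.7811

-1.7811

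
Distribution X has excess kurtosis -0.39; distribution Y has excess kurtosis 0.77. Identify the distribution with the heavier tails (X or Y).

Higher excess kurtosis ⇒ heavier tails relative to the normal distribution.
-0.39 vs 0.77: the larger is 0.77, so Y has heavier tails. (Y is leptokurtic — heavier-than-normal tails; the other is platykurtic.)

Y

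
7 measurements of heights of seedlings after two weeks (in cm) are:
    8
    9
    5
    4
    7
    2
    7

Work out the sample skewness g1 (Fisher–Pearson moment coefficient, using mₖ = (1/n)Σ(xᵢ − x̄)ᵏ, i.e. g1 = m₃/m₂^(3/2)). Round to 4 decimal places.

-0.4410

x̄ = (8 + 9 + 5 + 4 + 7 + 2 + 7) / 7 = 6.0000
deviations (xᵢ − x̄): 2.0000, 3.0000, -1.0000, -2.0000, 1.0000, -4.0000, 1.0000
Σ(xᵢ − x̄)² = 36.0000 ⇒ m₂ = 36.0000/7 = 5.14286
Σ(xᵢ − x̄)³ = -36.0000 ⇒ m₃ = -36.0000/7 = -5.14286
m₂^(3/2) = 5.14286^(1.5) = 11.66290
g1 = m₃ / m₂^(3/2) = -5.14286 / 11.66290 ≈ -0.4410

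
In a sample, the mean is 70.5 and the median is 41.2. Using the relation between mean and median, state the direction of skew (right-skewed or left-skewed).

mean − median = 70.5 − 41.2 = 29.3
mean > median ⇒ the longer tail is on the right ⇒ right-skewed (positively skewed).

right-skewed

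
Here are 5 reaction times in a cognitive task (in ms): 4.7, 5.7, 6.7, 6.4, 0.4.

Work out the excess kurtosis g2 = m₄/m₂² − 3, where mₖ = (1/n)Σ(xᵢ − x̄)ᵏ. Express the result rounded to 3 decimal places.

x̄ = 4.7800
Σ(xᵢ − x̄)² = 26.3480 ⇒ m₂ = 5.26960
Σ(xᵢ − x̄)⁴ = 389.2347 ⇒ m₄ = 77.84693
m₂² = 27.76868
g2 = m₄/m₂² − 3 = 2.80341 − 3 ≈ -0.197

-0.197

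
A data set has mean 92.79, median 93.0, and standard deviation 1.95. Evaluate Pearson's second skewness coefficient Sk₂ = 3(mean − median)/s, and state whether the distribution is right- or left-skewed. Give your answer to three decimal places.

Sk₂ = 3(92.79 − 93.0) / 1.95 = 3 × -0.2100 / 1.95
    = -0.6300 / 1.95 ≈ -0.323
Sk₂ < 0 ⇒ mean < median ⇒ left-skewed (negative skew).

-0.323, left-skewed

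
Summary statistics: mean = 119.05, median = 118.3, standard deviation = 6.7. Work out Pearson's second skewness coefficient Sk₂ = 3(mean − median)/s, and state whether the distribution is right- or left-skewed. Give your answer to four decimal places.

0.3358, right-skewed

Sk₂ = 3(119.05 − 118.3) / 6.7 = 3 × 0.7500 / 6.7
    = 2.2500 / 6.7 ≈ 0.3358
Sk₂ > 0 ⇒ mean > median ⇒ right-skewed (positive skew).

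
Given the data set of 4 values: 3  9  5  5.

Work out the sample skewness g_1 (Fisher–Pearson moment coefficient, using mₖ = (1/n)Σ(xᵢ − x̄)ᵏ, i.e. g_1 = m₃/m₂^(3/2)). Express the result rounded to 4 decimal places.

x̄ = (3 + 9 + 5 + 5) / 4 = 5.5000
deviations (xᵢ − x̄): -2.5000, 3.5000, -0.5000, -0.5000
Σ(xᵢ − x̄)² = 19.0000 ⇒ m₂ = 19.0000/4 = 4.75000
Σ(xᵢ − x̄)³ = 27.0000 ⇒ m₃ = 27.0000/4 = 6.75000
m₂^(3/2) = 4.75000^(1.5) = 10.35238
g_1 = m₃ / m₂^(3/2) = 6.75000 / 10.35238 ≈ 0.6520

0.6520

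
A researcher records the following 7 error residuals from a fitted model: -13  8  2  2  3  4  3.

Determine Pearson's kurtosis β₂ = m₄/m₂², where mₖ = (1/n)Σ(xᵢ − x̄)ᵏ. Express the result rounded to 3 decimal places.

x̄ = 1.2857
Σ(xᵢ − x̄)² = 263.4286 ⇒ m₂ = 37.63265
Σ(xᵢ − x̄)⁴ = 43753.7376 ⇒ m₄ = 6250.53394
m₂² = 1416.21658
β₂ = m₄/m₂² = 6250.53394 / 1416.21658 ≈ 4.414

4.414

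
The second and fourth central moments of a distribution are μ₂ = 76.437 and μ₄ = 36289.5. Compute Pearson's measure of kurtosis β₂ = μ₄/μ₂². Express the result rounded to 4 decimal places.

μ₂² = 76.437² = 5842.61497
μ₄/μ₂² = 36289.5 / 5842.61497 = 6.21117
β₂ ≈ 6.2112

6.2112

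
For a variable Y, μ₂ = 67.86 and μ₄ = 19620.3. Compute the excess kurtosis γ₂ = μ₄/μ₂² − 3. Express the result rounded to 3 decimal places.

μ₂² = 67.86² = 4604.97960
μ₄/μ₂² = 19620.3 / 4604.97960 = 4.26067
γ₂ = 4.26067 − 3 ≈ 1.261

1.261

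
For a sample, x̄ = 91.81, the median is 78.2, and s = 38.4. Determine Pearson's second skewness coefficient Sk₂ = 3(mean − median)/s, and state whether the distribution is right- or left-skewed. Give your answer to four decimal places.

1.0633, right-skewed

Sk₂ = 3(91.81 − 78.2) / 38.4 = 3 × 13.6100 / 38.4
    = 40.8300 / 38.4 ≈ 1.0633
Sk₂ > 0 ⇒ mean > median ⇒ right-skewed (positive skew).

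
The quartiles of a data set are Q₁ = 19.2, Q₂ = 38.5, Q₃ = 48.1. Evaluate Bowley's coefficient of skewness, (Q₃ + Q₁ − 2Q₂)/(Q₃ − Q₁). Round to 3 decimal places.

numerator: Q₃ + Q₁ − 2Q₂ = 48.1 + 19.2 − 2×38.5 = -9.7000
denominator: Q₃ − Q₁ = 48.1 − 19.2 = 28.9000
Bowley skewness = -9.7000 / 28.9000 ≈ -0.336

-0.336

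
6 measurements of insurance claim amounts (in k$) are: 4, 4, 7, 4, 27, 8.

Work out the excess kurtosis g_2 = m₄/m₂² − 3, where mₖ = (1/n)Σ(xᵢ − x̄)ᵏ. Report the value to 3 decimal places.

x̄ = 9.0000
Σ(xᵢ − x̄)² = 404.0000 ⇒ m₂ = 67.33333
Σ(xᵢ − x̄)⁴ = 106868.0000 ⇒ m₄ = 17811.33333
m₂² = 4533.77778
g_2 = m₄/m₂² − 3 = 3.92859 − 3 ≈ 0.929

0.929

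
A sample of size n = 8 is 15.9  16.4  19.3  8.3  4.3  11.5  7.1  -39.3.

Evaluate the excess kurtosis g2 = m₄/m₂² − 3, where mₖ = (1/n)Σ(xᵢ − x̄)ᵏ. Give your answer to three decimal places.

x̄ = 5.4375
Σ(xᵢ − x̄)² = 2472.2588 ⇒ m₂ = 309.03234
Σ(xᵢ − x̄)⁴ = 4070558.6169 ⇒ m₄ = 508819.82711
m₂² = 95500.98948
g2 = m₄/m₂² − 3 = 5.32790 − 3 ≈ 2.328

2.328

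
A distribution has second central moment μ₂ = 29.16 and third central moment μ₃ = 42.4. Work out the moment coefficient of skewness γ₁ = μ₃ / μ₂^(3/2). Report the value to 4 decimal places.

σ = √μ₂ = √29.16 = 5.40000
σ³ = μ₂^(3/2) = 157.46400
γ₁ = μ₃/σ³ = 42.4 / 157.46400 ≈ 0.2693

0.2693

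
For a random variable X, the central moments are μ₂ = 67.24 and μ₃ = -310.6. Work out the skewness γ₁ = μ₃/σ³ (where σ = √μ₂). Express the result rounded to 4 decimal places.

-0.5633

σ = √μ₂ = √67.24 = 8.20000
σ³ = μ₂^(3/2) = 551.36800
γ₁ = μ₃/σ³ = -310.6 / 551.36800 ≈ -0.5633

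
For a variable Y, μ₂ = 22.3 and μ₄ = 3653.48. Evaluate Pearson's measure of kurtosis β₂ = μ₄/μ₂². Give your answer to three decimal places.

μ₂² = 22.3² = 497.29000
μ₄/μ₂² = 3653.48 / 497.29000 = 7.34678
β₂ ≈ 7.347

7.347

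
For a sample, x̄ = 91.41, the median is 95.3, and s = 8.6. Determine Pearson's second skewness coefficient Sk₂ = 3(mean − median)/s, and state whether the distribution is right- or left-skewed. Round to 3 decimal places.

-1.357, left-skewed

Sk₂ = 3(91.41 − 95.3) / 8.6 = 3 × -3.8900 / 8.6
    = -11.6700 / 8.6 ≈ -1.357
Sk₂ < 0 ⇒ mean < median ⇒ left-skewed (negative skew).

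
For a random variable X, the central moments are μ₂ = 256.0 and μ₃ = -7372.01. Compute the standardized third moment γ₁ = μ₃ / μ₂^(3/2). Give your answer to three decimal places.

-1.800

σ = √μ₂ = √256.0 = 16.00000
σ³ = μ₂^(3/2) = 4096.00000
γ₁ = μ₃/σ³ = -7372.01 / 4096.00000 ≈ -1.800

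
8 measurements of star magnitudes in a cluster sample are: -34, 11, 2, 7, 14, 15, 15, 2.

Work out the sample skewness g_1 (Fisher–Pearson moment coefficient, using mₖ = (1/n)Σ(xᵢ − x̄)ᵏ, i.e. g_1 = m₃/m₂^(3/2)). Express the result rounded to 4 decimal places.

x̄ = (-34 + 11 + 2 + 7 + 14 + 15 + 15 + 2) / 8 = 4.0000
deviations (xᵢ − x̄): -38.0000, 7.0000, -2.0000, 3.0000, 10.0000, 11.0000, 11.0000, -2.0000
Σ(xᵢ − x̄)² = 1852.0000 ⇒ m₂ = 1852.0000/8 = 231.50000
Σ(xᵢ − x̄)³ = -50856.0000 ⇒ m₃ = -50856.0000/8 = -6357.00000
m₂^(3/2) = 231.50000^(1.5) = 3522.30122
g_1 = m₃ / m₂^(3/2) = -6357.00000 / 3522.30122 ≈ -1.8048

-1.8048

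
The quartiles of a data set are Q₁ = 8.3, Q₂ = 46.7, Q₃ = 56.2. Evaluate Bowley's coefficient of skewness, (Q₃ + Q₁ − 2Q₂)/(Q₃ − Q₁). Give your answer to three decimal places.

numerator: Q₃ + Q₁ − 2Q₂ = 56.2 + 8.3 − 2×46.7 = -28.9000
denominator: Q₃ − Q₁ = 56.2 − 8.3 = 47.9000
Bowley skewness = -28.9000 / 47.9000 ≈ -0.603

-0.603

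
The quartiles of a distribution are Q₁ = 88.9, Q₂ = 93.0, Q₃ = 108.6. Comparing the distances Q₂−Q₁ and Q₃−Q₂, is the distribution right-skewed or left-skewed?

right-skewed

Q₂ − Q₁ = 4.1;  Q₃ − Q₂ = 15.6
Q₃ − Q₂ > Q₂ − Q₁ ⇒ the upper half is more spread out ⇒ right-skewed.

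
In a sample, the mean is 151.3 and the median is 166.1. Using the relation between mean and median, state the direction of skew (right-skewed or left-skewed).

mean − median = 151.3 − 166.1 = -14.8
mean < median ⇒ the longer tail is on the left ⇒ left-skewed (negatively skewed).

left-skewed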